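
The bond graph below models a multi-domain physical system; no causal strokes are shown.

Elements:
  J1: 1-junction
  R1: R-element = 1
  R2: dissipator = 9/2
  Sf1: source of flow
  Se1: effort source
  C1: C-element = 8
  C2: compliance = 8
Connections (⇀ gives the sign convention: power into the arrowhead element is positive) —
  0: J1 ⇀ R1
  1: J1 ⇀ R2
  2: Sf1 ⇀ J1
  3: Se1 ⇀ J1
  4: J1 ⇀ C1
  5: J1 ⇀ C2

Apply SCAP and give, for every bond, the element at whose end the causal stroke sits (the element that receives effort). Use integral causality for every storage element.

bond 0 →J1
bond 1 →J1
bond 2 →Sf1
bond 3 →J1
bond 4 →J1
bond 5 →J1

b2 stroke at Sf1  (source Sf1 imposes f)
b3 stroke at J1  (Se1: effort source, stroke at far end)
b0 stroke at J1  (1-jn J1 has f-setter on 2)
b1 stroke at J1  (common-f at J1 fixed by 2)
b4 stroke at J1  (common-f at J1 fixed by 2)
b5 stroke at J1  (1-jn J1 has f-setter on 2)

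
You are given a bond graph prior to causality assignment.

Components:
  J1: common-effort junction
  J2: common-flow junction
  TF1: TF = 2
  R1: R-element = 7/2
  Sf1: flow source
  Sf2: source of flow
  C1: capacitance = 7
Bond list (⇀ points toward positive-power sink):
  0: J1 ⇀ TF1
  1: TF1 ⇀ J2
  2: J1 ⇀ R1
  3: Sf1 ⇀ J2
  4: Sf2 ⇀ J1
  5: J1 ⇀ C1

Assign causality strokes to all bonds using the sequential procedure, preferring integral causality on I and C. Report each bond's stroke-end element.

b0 →TF1
b1 →J2
b2 →R1
b3 →Sf1
b4 →Sf2
b5 →J1

β3 |Sf1  (Sf1 (Sf) sets flow on bond)
β4 |Sf2  (Sf2 fixes flow; stroke at Sf2)
β1 |J2  (J2 flow already set via bond 3)
β0 |TF1  (TF TF1: opposite of bond 1)
β5 |J1  (prefer integral on C1)
β2 |R1  (common-e at J1 fixed by 5)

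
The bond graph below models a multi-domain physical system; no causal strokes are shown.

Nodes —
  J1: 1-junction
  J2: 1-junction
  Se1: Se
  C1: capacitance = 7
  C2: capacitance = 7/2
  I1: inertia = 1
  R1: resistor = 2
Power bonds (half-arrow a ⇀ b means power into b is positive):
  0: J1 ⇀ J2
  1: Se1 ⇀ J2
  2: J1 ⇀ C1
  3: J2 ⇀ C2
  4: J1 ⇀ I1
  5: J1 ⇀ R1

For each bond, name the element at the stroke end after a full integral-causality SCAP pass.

β0 stroke→J1
β1 stroke→J2
β2 stroke→J1
β3 stroke→J2
β4 stroke→I1
β5 stroke→J1

bond 1 stroke→J2  (Se1 (Se) sets effort on bond)
bond 2 stroke→J1  (C1 integral (e out))
bond 3 stroke→J2  (C2 outputs effort q/C2)
bond 0 stroke→J1  (J2: last free bond brings flow in)
bond 4 stroke→I1  (I1 outputs flow p/I1)
bond 5 stroke→J1  (J1 flow already set via bond 4)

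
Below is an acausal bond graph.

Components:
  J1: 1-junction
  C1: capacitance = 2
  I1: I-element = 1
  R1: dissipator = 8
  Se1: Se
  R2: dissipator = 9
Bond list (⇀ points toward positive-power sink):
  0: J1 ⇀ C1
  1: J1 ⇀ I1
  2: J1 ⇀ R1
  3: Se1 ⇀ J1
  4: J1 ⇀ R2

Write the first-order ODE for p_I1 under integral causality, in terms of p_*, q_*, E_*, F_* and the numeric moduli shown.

bond 3 →J1  (source Se1 imposes e)
bond 0 →J1  (C1 integral (e out))
bond 1 →I1  (prefer integral on I1)
bond 2 →J1  (common-f at J1 fixed by 1)
bond 4 →J1  (1-jn J1 has f-setter on 1)

dp_I1/dt = E_Se1 - 17*p_I1 - q_C1/2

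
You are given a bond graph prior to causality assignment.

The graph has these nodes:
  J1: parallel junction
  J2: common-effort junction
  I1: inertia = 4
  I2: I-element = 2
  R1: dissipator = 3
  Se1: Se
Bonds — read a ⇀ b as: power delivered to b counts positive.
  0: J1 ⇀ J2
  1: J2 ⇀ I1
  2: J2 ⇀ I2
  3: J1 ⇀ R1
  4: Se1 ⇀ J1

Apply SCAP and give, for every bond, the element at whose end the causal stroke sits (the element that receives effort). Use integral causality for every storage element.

#0 stroke at J2
#1 stroke at I1
#2 stroke at I2
#3 stroke at R1
#4 stroke at J1

#4 →J1  (source Se1 imposes e)
#0 →J2  (0-jn J1 has e-setter on 4)
#3 →R1  (common-e at J1 fixed by 4)
#1 →I1  (J2: bond 0 brought effort, rest push out)
#2 →I2  (common-e at J2 fixed by 0)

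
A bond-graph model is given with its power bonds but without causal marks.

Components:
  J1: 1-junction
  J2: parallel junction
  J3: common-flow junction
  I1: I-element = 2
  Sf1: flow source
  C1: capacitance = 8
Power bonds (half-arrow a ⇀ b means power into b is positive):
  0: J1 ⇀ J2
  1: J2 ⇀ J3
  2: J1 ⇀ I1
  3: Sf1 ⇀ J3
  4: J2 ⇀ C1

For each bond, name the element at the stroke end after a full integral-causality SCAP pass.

b0 stroke→J1
b1 stroke→J3
b2 stroke→I1
b3 stroke→Sf1
b4 stroke→J2

β3 stroke→Sf1  (Sf1: flow source, stroke at near end)
β1 stroke→J3  (J3 flow already set via bond 3)
β2 stroke→I1  (I1 outputs flow p/I1)
β0 stroke→J1  (J1: bond 2 brought flow, rest push out)
β4 stroke→J2  (only one effort-in slot at J2)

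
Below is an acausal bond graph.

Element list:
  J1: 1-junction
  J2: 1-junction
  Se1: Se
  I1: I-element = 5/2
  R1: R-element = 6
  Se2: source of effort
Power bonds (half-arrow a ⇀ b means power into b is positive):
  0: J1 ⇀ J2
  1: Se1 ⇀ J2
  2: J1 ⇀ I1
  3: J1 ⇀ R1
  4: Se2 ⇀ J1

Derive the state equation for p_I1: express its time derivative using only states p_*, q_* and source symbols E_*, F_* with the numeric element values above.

dp_I1/dt = E_Se1 + E_Se2 - 12*p_I1/5

#1 stroke→J2  (Se1 (Se) sets effort on bond)
#4 stroke→J1  (Se2 (Se) sets effort on bond)
#0 stroke→J1  (only one flow-in slot at J2)
#2 stroke→I1  (I1: I, integral causality)
#3 stroke→J1  (J1 flow already set via bond 2)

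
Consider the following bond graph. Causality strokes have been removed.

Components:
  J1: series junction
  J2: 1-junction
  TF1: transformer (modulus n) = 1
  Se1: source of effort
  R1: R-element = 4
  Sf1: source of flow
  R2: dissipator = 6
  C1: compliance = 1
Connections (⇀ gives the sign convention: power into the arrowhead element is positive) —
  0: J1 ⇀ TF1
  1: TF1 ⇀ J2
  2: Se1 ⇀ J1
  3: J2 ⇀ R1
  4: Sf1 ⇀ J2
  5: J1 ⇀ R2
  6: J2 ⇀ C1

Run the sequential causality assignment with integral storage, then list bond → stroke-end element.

b0 stroke at TF1
b1 stroke at J2
b2 stroke at J1
b3 stroke at J2
b4 stroke at Sf1
b5 stroke at J1
b6 stroke at J2

b2 stroke at J1  (Se1 (Se) sets effort on bond)
b4 stroke at Sf1  (Sf1 fixes flow; stroke at Sf1)
b1 stroke at J2  (common-f at J2 fixed by 4)
b3 stroke at J2  (common-f at J2 fixed by 4)
b6 stroke at J2  (J2 flow already set via bond 4)
b0 stroke at TF1  (through TF1, causality passes straight; one stroke at TF1)
b5 stroke at J1  (J1: bond 0 brought flow, rest push out)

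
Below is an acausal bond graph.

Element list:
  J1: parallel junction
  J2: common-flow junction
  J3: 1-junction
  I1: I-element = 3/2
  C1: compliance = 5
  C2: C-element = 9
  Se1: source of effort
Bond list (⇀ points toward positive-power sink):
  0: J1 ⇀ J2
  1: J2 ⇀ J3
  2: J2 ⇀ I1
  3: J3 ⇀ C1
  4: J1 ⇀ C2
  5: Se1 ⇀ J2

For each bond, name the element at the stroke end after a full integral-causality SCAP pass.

b0 stroke at J2
b1 stroke at J2
b2 stroke at I1
b3 stroke at J3
b4 stroke at J1
b5 stroke at J2

β5 stroke at J2  (Se1: effort source, stroke at far end)
β2 stroke at I1  (I1 integral (f out))
β0 stroke at J2  (J2 flow already set via bond 2)
β1 stroke at J2  (common-f at J2 fixed by 2)
β3 stroke at J3  (common-f at J3 fixed by 1)
β4 stroke at J1  (J1: last free bond brings effort in)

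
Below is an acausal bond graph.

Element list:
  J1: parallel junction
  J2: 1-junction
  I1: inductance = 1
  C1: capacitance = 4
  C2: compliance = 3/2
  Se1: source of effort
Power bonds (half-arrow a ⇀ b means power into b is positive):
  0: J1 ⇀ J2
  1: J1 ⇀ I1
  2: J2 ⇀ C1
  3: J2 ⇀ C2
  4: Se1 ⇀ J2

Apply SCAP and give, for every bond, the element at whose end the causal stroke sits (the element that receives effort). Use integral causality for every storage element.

β0 stroke→J1
β1 stroke→I1
β2 stroke→J2
β3 stroke→J2
β4 stroke→J2

β4 |J2  (source Se1 imposes e)
β1 |I1  (I1 outputs flow p/I1)
β0 |J1  (only one effort-in slot at J1)
β2 |J2  (J2: bond 0 brought flow, rest push out)
β3 |J2  (J2 flow already set via bond 0)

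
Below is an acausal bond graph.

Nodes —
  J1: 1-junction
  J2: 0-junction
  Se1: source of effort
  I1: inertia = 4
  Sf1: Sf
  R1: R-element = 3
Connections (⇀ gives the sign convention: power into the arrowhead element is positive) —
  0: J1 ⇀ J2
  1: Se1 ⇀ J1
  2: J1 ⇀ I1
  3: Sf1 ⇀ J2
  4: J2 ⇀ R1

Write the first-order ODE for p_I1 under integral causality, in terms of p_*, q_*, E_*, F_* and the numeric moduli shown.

b1 →J1  (source Se1 imposes e)
b3 →Sf1  (Sf1: flow source, stroke at near end)
b2 →I1  (prefer integral on I1)
b0 →J1  (1-jn J1 has f-setter on 2)
b4 →J2  (J2: last free bond brings effort in)

dp_I1/dt = E_Se1 - 3*F_Sf1 - 3*p_I1/4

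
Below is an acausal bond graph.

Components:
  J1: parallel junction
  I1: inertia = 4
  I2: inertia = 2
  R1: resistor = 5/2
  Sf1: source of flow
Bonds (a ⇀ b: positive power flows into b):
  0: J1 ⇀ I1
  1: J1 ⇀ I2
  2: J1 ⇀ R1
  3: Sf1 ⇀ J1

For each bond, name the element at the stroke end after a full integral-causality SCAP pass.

bond 3 stroke at Sf1  (source Sf1 imposes f)
bond 0 stroke at I1  (I1: I, integral causality)
bond 1 stroke at I2  (I2: I, integral causality)
bond 2 stroke at J1  (closing 0-jn rule on J1)

#0 stroke→I1
#1 stroke→I2
#2 stroke→J1
#3 stroke→Sf1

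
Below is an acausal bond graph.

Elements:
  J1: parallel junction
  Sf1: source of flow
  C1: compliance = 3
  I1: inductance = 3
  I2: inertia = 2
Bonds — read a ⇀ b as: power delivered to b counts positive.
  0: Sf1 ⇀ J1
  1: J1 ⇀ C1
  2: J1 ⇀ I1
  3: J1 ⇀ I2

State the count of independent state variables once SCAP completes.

3  (C1, I1, I2 all integral)

bond 0 stroke→Sf1  (source Sf1 imposes f)
bond 1 stroke→J1  (C1: C, integral causality)
bond 2 stroke→I1  (common-e at J1 fixed by 1)
bond 3 stroke→I2  (J1 effort already set via bond 1)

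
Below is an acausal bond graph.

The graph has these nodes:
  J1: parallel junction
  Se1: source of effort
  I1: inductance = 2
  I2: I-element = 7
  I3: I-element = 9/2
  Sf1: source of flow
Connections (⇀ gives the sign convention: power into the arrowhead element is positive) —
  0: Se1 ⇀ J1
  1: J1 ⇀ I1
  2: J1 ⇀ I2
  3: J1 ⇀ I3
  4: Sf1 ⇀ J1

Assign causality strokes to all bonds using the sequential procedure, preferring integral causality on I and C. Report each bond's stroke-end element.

β0 stroke→J1  (Se1 (Se) sets effort on bond)
β4 stroke→Sf1  (Sf1 (Sf) sets flow on bond)
β1 stroke→I1  (common-e at J1 fixed by 0)
β2 stroke→I2  (J1: bond 0 brought effort, rest push out)
β3 stroke→I3  (J1: bond 0 brought effort, rest push out)

#0 stroke→J1
#1 stroke→I1
#2 stroke→I2
#3 stroke→I3
#4 stroke→Sf1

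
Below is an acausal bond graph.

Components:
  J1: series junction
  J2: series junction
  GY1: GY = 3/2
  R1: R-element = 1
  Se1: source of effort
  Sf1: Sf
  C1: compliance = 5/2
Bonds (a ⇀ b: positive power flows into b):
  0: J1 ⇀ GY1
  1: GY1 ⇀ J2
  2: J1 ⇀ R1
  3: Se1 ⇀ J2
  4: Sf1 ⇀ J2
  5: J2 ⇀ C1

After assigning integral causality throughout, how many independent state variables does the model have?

1  (C1 all integral)

#3 →J2  (Se1 (Se) sets effort on bond)
#4 →Sf1  (source Sf1 imposes f)
#1 →J2  (J2 flow already set via bond 4)
#5 →J2  (1-jn J2 has f-setter on 4)
#0 →J1  (through GY1, causality inverts; strokes same side of GY1)
#2 →R1  (J1: last free bond brings flow in)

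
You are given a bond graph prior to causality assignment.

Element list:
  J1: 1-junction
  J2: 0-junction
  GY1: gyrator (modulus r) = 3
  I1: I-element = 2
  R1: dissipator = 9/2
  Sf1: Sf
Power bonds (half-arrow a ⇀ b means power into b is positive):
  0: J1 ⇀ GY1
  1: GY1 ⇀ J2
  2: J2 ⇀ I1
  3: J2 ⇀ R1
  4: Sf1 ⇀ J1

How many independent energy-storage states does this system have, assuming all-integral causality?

#4 stroke→Sf1  (Sf1 (Sf) sets flow on bond)
#0 stroke→J1  (common-f at J1 fixed by 4)
#1 stroke→J2  (GY1 both-in/both-out from 0)
#2 stroke→I1  (0-jn J2 has e-setter on 1)
#3 stroke→R1  (0-jn J2 has e-setter on 1)

1  (I1 all integral)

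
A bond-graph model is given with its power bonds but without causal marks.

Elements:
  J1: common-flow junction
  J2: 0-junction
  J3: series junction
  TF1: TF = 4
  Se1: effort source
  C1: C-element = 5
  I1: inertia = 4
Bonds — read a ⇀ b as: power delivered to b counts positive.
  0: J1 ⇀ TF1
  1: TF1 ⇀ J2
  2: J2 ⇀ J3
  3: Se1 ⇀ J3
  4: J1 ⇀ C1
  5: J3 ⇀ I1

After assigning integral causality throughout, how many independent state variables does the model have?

#3 stroke at J3  (Se1: effort source, stroke at far end)
#4 stroke at J1  (C1 outputs effort q/C1)
#0 stroke at TF1  (J1 needs exactly one f-in)
#1 stroke at J2  (TF TF1: opposite of bond 0)
#2 stroke at J3  (J2: bond 1 brought effort, rest push out)
#5 stroke at I1  (J3 needs exactly one f-in)

2  (C1, I1 all integral)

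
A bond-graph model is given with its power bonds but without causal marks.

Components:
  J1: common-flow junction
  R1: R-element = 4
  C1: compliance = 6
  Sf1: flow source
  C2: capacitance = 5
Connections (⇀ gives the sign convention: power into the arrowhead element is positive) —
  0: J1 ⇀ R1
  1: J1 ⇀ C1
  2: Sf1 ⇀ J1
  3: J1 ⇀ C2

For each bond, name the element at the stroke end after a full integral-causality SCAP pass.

#2 stroke→Sf1  (source Sf1 imposes f)
#0 stroke→J1  (1-jn J1 has f-setter on 2)
#1 stroke→J1  (1-jn J1 has f-setter on 2)
#3 stroke→J1  (1-jn J1 has f-setter on 2)

bond 0 stroke at J1
bond 1 stroke at J1
bond 2 stroke at Sf1
bond 3 stroke at J1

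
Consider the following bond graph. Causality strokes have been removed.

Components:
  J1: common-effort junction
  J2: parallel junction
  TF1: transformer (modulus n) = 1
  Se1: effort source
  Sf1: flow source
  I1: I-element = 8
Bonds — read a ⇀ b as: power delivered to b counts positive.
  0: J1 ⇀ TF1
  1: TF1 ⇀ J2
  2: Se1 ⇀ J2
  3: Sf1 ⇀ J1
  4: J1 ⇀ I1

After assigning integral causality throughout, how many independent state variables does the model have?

1  (I1 all integral)

b2 →J2  (source Se1 imposes e)
b3 →Sf1  (Sf1: flow source, stroke at near end)
b1 →TF1  (common-e at J2 fixed by 2)
b0 →J1  (TF1: transformer flips bond 1)
b4 →I1  (0-jn J1 has e-setter on 0)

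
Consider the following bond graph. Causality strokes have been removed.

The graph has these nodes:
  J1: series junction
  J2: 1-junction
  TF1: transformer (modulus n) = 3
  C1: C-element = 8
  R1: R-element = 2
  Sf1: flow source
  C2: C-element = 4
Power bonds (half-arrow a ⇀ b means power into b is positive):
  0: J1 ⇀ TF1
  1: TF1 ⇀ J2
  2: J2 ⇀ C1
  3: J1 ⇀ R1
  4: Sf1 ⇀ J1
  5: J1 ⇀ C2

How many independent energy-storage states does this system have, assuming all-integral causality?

2  (C1, C2 all integral)

#4 →Sf1  (Sf1 fixes flow; stroke at Sf1)
#0 →J1  (common-f at J1 fixed by 4)
#3 →J1  (J1 flow already set via bond 4)
#5 →J1  (J1: bond 4 brought flow, rest push out)
#1 →TF1  (TF1: transformer flips bond 0)
#2 →J2  (common-f at J2 fixed by 1)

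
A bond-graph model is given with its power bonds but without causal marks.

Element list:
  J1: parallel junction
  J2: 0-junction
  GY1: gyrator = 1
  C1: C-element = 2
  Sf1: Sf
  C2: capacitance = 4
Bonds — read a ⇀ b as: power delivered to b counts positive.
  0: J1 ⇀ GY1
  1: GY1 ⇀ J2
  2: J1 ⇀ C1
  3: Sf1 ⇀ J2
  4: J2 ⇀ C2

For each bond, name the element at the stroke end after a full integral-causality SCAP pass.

bond 0 |GY1
bond 1 |GY1
bond 2 |J1
bond 3 |Sf1
bond 4 |J2

b3 |Sf1  (Sf1: flow source, stroke at near end)
b2 |J1  (C1: C, integral causality)
b0 |GY1  (common-e at J1 fixed by 2)
b1 |GY1  (GY1: gyrator matches bond 0)
b4 |J2  (J2 needs exactly one e-in)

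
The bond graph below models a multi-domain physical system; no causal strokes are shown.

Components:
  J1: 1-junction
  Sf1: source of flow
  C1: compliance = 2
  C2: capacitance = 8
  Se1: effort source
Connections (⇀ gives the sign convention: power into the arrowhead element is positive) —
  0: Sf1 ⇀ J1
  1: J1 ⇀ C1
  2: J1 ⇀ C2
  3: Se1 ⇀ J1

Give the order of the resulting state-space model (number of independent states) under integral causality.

2  (C1, C2 all integral)

b0 →Sf1  (Sf1 (Sf) sets flow on bond)
b3 →J1  (source Se1 imposes e)
b1 →J1  (J1: bond 0 brought flow, rest push out)
b2 →J1  (common-f at J1 fixed by 0)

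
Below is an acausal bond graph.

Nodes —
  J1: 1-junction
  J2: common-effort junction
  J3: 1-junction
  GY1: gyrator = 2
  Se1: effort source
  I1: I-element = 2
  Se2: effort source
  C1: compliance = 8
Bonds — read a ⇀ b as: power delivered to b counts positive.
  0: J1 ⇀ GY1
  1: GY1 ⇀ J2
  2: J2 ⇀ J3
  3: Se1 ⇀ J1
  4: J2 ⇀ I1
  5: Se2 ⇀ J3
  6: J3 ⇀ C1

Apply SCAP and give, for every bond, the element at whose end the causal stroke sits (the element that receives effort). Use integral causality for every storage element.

b3 →J1  (Se1 fixes effort; stroke away)
b5 →J3  (Se2 (Se) sets effort on bond)
b0 →GY1  (J1: last free bond brings flow in)
b1 →GY1  (GY1 both-in/both-out from 0)
b4 →I1  (I1 outputs flow p/I1)
b2 →J2  (closing 0-jn rule on J2)
b6 →J3  (common-f at J3 fixed by 2)

β0 |GY1
β1 |GY1
β2 |J2
β3 |J1
β4 |I1
β5 |J3
β6 |J3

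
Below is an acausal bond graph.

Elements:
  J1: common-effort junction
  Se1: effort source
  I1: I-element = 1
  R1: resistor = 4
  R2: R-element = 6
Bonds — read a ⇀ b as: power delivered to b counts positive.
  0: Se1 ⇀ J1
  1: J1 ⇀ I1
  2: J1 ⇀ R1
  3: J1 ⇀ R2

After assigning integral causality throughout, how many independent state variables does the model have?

1  (I1 all integral)

#0 stroke→J1  (Se1 fixes effort; stroke away)
#1 stroke→I1  (J1: bond 0 brought effort, rest push out)
#2 stroke→R1  (common-e at J1 fixed by 0)
#3 stroke→R2  (J1: bond 0 brought effort, rest push out)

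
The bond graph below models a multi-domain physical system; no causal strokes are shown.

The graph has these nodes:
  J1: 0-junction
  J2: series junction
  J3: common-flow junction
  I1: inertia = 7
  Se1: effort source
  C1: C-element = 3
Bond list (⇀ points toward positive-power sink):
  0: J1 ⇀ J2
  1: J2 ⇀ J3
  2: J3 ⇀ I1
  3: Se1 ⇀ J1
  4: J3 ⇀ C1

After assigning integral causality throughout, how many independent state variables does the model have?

2  (C1, I1 all integral)

b3 |J1  (Se1: effort source, stroke at far end)
b0 |J2  (J1 effort already set via bond 3)
b1 |J3  (only one flow-in slot at J2)
b2 |I1  (I1 integral (f out))
b4 |J3  (J3 flow already set via bond 2)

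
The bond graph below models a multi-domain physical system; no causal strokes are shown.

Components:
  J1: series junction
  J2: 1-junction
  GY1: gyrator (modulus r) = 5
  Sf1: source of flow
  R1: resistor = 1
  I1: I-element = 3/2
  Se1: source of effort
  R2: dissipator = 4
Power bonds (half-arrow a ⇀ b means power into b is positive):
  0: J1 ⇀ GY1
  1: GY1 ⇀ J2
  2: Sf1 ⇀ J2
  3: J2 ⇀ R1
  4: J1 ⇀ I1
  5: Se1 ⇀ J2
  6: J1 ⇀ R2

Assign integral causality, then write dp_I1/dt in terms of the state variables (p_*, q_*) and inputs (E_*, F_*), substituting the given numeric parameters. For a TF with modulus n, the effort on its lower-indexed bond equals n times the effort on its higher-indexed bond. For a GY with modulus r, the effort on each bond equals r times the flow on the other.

#2 →Sf1  (Sf1 (Sf) sets flow on bond)
#5 →J2  (Se1: effort source, stroke at far end)
#1 →J2  (1-jn J2 has f-setter on 2)
#3 →J2  (J2: bond 2 brought flow, rest push out)
#0 →J1  (GY1 both-in/both-out from 1)
#4 →I1  (prefer integral on I1)
#6 →J1  (1-jn J1 has f-setter on 4)

dp_I1/dt = -5*F_Sf1 - 8*p_I1/3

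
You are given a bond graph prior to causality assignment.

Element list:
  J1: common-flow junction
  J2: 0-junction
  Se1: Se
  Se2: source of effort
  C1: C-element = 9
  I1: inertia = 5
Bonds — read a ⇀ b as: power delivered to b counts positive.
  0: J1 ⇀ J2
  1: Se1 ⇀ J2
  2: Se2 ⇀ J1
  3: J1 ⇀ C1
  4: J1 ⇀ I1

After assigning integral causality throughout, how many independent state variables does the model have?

β1 stroke at J2  (source Se1 imposes e)
β2 stroke at J1  (Se2: effort source, stroke at far end)
β0 stroke at J1  (0-jn J2 has e-setter on 1)
β3 stroke at J1  (C1: C, integral causality)
β4 stroke at I1  (J1: last free bond brings flow in)

2  (C1, I1 all integral)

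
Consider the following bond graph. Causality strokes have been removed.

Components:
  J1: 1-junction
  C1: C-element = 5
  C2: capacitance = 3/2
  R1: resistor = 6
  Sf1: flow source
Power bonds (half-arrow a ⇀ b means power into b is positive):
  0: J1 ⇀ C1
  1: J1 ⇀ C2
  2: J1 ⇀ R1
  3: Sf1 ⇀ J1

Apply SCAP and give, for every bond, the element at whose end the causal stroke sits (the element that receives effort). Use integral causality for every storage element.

bond 3 stroke→Sf1  (source Sf1 imposes f)
bond 0 stroke→J1  (1-jn J1 has f-setter on 3)
bond 1 stroke→J1  (1-jn J1 has f-setter on 3)
bond 2 stroke→J1  (J1: bond 3 brought flow, rest push out)

#0 stroke→J1
#1 stroke→J1
#2 stroke→J1
#3 stroke→Sf1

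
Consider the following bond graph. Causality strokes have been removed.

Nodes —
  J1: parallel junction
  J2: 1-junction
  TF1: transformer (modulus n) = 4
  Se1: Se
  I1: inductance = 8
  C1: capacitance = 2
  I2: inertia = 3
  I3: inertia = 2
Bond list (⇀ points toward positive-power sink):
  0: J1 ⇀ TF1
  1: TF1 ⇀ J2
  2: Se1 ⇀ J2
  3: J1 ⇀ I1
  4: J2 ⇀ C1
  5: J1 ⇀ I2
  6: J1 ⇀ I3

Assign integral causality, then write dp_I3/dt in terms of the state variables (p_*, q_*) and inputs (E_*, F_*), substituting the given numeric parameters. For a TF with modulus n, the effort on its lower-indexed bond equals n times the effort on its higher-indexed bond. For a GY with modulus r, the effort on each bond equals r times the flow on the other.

bond 2 →J2  (Se1 fixes effort; stroke away)
bond 3 →I1  (I1: I, integral causality)
bond 4 →J2  (C1: C, integral causality)
bond 1 →TF1  (J2: last free bond brings flow in)
bond 0 →J1  (TF TF1: opposite of bond 1)
bond 5 →I2  (common-e at J1 fixed by 0)
bond 6 →I3  (J1: bond 0 brought effort, rest push out)

dp_I3/dt = -4*E_Se1 + 2*q_C1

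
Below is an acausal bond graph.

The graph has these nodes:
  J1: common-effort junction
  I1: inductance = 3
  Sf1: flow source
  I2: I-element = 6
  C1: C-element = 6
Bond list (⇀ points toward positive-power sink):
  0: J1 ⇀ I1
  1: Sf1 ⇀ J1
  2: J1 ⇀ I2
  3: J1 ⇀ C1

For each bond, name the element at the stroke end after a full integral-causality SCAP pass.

b0 →I1
b1 →Sf1
b2 →I2
b3 →J1

β1 →Sf1  (source Sf1 imposes f)
β0 →I1  (I1 integral (f out))
β2 →I2  (I2 integral (f out))
β3 →J1  (J1: last free bond brings effort in)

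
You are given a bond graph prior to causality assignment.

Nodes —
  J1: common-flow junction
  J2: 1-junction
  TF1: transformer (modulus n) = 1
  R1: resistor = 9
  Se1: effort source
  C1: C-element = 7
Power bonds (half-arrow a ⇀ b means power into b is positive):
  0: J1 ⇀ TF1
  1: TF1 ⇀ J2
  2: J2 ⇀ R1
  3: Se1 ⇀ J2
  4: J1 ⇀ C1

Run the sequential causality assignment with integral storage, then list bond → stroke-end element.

bond 0 stroke→TF1
bond 1 stroke→J2
bond 2 stroke→R1
bond 3 stroke→J2
bond 4 stroke→J1

#3 |J2  (Se1: effort source, stroke at far end)
#4 |J1  (C1 integral (e out))
#0 |TF1  (J1: last free bond brings flow in)
#1 |J2  (TF1 one-in-one-out from 0)
#2 |R1  (J2 needs exactly one f-in)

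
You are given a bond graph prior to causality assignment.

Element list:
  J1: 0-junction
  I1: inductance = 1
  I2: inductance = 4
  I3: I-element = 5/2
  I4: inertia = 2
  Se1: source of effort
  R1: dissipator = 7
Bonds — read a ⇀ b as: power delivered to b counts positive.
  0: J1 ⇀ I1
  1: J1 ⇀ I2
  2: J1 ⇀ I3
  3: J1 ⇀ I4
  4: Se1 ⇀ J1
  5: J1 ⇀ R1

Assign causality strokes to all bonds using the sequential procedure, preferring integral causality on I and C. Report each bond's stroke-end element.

#0 |I1
#1 |I2
#2 |I3
#3 |I4
#4 |J1
#5 |R1

bond 4 stroke→J1  (source Se1 imposes e)
bond 0 stroke→I1  (J1: bond 4 brought effort, rest push out)
bond 1 stroke→I2  (J1: bond 4 brought effort, rest push out)
bond 2 stroke→I3  (common-e at J1 fixed by 4)
bond 3 stroke→I4  (common-e at J1 fixed by 4)
bond 5 stroke→R1  (common-e at J1 fixed by 4)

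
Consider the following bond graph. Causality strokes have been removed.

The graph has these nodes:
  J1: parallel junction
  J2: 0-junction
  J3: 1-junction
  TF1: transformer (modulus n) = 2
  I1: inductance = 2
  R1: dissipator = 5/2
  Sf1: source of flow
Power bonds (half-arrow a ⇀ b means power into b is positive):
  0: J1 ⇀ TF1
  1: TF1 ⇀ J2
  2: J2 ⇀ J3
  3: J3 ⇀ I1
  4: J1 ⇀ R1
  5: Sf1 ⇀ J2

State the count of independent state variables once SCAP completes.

1  (I1 all integral)

#5 stroke at Sf1  (source Sf1 imposes f)
#3 stroke at I1  (prefer integral on I1)
#2 stroke at J3  (1-jn J3 has f-setter on 3)
#1 stroke at J2  (closing 0-jn rule on J2)
#0 stroke at TF1  (through TF1, causality passes straight; one stroke at TF1)
#4 stroke at J1  (J1 needs exactly one e-in)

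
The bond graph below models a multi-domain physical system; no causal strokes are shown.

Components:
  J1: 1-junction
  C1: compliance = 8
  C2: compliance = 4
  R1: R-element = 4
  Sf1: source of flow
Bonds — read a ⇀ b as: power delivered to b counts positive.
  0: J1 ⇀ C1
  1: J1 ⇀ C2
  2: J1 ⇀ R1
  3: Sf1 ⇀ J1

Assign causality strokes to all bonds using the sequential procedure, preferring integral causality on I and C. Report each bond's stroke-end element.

bond 0 →J1
bond 1 →J1
bond 2 →J1
bond 3 →Sf1

bond 3 →Sf1  (Sf1 (Sf) sets flow on bond)
bond 0 →J1  (J1: bond 3 brought flow, rest push out)
bond 1 →J1  (J1: bond 3 brought flow, rest push out)
bond 2 →J1  (J1: bond 3 brought flow, rest push out)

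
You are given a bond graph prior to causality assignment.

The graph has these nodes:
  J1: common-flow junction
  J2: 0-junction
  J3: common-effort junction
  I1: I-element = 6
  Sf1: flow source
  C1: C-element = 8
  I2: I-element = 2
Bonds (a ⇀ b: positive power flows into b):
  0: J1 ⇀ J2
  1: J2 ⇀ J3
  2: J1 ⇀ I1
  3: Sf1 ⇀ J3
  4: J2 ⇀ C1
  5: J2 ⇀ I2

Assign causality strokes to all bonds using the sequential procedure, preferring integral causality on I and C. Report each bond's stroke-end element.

bond 0 stroke→J1
bond 1 stroke→J3
bond 2 stroke→I1
bond 3 stroke→Sf1
bond 4 stroke→J2
bond 5 stroke→I2

b3 →Sf1  (source Sf1 imposes f)
b1 →J3  (J3: last free bond brings effort in)
b2 →I1  (I1 outputs flow p/I1)
b0 →J1  (J1: bond 2 brought flow, rest push out)
b4 →J2  (C1 outputs effort q/C1)
b5 →I2  (0-jn J2 has e-setter on 4)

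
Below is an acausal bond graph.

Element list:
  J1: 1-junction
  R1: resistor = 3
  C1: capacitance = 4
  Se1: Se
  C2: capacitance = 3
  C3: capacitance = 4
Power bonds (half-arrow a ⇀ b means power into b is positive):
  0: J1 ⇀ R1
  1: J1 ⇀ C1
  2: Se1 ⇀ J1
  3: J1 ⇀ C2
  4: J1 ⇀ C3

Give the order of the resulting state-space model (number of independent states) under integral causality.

β2 →J1  (Se1 (Se) sets effort on bond)
β1 →J1  (prefer integral on C1)
β3 →J1  (prefer integral on C2)
β4 →J1  (C3: C, integral causality)
β0 →R1  (only one flow-in slot at J1)

3  (C1, C2, C3 all integral)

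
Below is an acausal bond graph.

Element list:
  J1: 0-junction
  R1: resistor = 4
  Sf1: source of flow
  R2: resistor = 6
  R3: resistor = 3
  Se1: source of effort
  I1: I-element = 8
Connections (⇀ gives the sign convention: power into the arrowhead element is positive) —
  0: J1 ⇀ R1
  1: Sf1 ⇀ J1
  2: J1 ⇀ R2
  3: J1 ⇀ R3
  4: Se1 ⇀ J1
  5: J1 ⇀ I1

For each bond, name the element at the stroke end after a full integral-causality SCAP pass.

bond 0 stroke at R1
bond 1 stroke at Sf1
bond 2 stroke at R2
bond 3 stroke at R3
bond 4 stroke at J1
bond 5 stroke at I1

bond 1 |Sf1  (Sf1 (Sf) sets flow on bond)
bond 4 |J1  (Se1: effort source, stroke at far end)
bond 0 |R1  (J1: bond 4 brought effort, rest push out)
bond 2 |R2  (0-jn J1 has e-setter on 4)
bond 3 |R3  (common-e at J1 fixed by 4)
bond 5 |I1  (0-jn J1 has e-setter on 4)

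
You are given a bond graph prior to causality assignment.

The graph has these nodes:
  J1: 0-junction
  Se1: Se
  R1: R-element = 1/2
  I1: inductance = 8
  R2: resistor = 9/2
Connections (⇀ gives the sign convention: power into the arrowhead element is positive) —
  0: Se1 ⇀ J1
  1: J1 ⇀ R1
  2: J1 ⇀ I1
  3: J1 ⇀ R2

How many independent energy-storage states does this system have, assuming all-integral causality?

b0 |J1  (Se1 (Se) sets effort on bond)
b1 |R1  (common-e at J1 fixed by 0)
b2 |I1  (common-e at J1 fixed by 0)
b3 |R2  (J1 effort already set via bond 0)

1  (I1 all integral)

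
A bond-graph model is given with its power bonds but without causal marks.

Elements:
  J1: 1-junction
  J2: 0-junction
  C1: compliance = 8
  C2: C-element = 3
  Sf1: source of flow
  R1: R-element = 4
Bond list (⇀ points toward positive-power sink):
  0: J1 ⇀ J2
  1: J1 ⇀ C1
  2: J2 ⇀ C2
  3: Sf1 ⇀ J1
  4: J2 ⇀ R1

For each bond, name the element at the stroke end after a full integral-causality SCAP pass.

bond 3 →Sf1  (Sf1 (Sf) sets flow on bond)
bond 0 →J1  (common-f at J1 fixed by 3)
bond 1 →J1  (common-f at J1 fixed by 3)
bond 2 →J2  (prefer integral on C2)
bond 4 →R1  (J2: bond 2 brought effort, rest push out)

b0 stroke at J1
b1 stroke at J1
b2 stroke at J2
b3 stroke at Sf1
b4 stroke at R1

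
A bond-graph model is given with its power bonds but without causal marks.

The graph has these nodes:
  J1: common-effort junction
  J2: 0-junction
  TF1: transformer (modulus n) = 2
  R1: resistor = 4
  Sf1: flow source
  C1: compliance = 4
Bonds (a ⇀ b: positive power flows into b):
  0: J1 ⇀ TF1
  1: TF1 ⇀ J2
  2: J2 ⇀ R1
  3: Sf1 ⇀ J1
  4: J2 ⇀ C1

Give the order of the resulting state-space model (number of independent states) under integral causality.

bond 3 stroke at Sf1  (source Sf1 imposes f)
bond 0 stroke at J1  (only one effort-in slot at J1)
bond 1 stroke at TF1  (TF1: transformer flips bond 0)
bond 4 stroke at J2  (prefer integral on C1)
bond 2 stroke at R1  (J2 effort already set via bond 4)

1  (C1 all integral)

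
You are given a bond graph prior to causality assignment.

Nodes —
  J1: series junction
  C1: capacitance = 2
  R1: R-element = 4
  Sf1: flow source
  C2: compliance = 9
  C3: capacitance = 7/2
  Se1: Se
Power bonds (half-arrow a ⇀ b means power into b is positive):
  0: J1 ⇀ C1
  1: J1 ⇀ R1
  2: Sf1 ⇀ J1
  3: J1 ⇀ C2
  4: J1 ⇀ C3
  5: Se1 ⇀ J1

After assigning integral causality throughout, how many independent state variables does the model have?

b2 |Sf1  (Sf1 fixes flow; stroke at Sf1)
b5 |J1  (source Se1 imposes e)
b0 |J1  (J1 flow already set via bond 2)
b1 |J1  (1-jn J1 has f-setter on 2)
b3 |J1  (J1: bond 2 brought flow, rest push out)
b4 |J1  (1-jn J1 has f-setter on 2)

3  (C1, C2, C3 all integral)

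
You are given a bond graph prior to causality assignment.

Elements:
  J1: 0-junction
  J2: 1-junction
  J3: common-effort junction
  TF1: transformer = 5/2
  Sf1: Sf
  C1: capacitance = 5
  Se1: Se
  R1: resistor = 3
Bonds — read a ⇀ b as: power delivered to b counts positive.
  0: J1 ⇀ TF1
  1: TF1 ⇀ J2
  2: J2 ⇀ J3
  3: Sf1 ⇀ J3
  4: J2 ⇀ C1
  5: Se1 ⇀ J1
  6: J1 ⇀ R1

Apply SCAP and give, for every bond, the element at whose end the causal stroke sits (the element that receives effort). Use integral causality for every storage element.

#0 |TF1
#1 |J2
#2 |J3
#3 |Sf1
#4 |J2
#5 |J1
#6 |R1

bond 3 stroke at Sf1  (Sf1: flow source, stroke at near end)
bond 5 stroke at J1  (Se1: effort source, stroke at far end)
bond 0 stroke at TF1  (0-jn J1 has e-setter on 5)
bond 6 stroke at R1  (J1 effort already set via bond 5)
bond 2 stroke at J3  (J3: last free bond brings effort in)
bond 1 stroke at J2  (TF1 one-in-one-out from 0)
bond 4 stroke at J2  (1-jn J2 has f-setter on 2)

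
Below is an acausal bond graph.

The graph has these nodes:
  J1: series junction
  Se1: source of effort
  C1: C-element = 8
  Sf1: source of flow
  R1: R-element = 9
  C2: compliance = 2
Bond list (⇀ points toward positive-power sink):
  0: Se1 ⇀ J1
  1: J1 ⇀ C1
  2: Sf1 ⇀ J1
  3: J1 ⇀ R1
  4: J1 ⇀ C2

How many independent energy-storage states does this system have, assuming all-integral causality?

2  (C1, C2 all integral)

bond 0 stroke at J1  (source Se1 imposes e)
bond 2 stroke at Sf1  (Sf1 fixes flow; stroke at Sf1)
bond 1 stroke at J1  (common-f at J1 fixed by 2)
bond 3 stroke at J1  (1-jn J1 has f-setter on 2)
bond 4 stroke at J1  (common-f at J1 fixed by 2)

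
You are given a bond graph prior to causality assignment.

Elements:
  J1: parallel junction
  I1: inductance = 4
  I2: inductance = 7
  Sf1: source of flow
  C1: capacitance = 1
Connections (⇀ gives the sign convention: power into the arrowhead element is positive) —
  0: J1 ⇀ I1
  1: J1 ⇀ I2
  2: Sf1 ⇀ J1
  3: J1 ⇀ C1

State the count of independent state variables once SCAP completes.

3  (C1, I1, I2 all integral)

β2 →Sf1  (source Sf1 imposes f)
β0 →I1  (I1: I, integral causality)
β1 →I2  (I2 outputs flow p/I2)
β3 →J1  (J1: last free bond brings effort in)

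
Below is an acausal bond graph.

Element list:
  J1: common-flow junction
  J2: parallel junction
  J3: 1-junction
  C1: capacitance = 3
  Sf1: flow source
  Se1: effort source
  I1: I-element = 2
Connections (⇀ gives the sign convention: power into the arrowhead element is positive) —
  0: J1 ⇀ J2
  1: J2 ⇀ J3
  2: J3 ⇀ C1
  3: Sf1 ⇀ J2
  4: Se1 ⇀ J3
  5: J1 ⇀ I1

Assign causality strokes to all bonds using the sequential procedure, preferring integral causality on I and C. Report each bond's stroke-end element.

β3 |Sf1  (source Sf1 imposes f)
β4 |J3  (Se1: effort source, stroke at far end)
β2 |J3  (prefer integral on C1)
β1 |J2  (J3: last free bond brings flow in)
β0 |J1  (J2: bond 1 brought effort, rest push out)
β5 |I1  (closing 1-jn rule on J1)

β0 stroke→J1
β1 stroke→J2
β2 stroke→J3
β3 stroke→Sf1
β4 stroke→J3
β5 stroke→I1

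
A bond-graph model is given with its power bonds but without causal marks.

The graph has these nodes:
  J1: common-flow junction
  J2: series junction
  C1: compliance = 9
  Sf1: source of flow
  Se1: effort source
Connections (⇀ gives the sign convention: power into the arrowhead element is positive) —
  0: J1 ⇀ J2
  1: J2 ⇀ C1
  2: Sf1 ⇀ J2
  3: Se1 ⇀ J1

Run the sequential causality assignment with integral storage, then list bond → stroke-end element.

#2 stroke at Sf1  (Sf1 fixes flow; stroke at Sf1)
#3 stroke at J1  (source Se1 imposes e)
#0 stroke at J2  (J1 needs exactly one f-in)
#1 stroke at J2  (J2: bond 2 brought flow, rest push out)

bond 0 stroke at J2
bond 1 stroke at J2
bond 2 stroke at Sf1
bond 3 stroke at J1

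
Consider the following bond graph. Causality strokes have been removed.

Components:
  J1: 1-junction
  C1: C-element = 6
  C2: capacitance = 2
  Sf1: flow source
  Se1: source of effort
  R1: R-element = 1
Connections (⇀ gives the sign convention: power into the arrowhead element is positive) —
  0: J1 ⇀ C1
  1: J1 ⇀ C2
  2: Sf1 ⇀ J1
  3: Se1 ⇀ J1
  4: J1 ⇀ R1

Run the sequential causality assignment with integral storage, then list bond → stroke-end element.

β2 |Sf1  (Sf1 fixes flow; stroke at Sf1)
β3 |J1  (Se1: effort source, stroke at far end)
β0 |J1  (J1 flow already set via bond 2)
β1 |J1  (J1: bond 2 brought flow, rest push out)
β4 |J1  (J1: bond 2 brought flow, rest push out)

#0 →J1
#1 →J1
#2 →Sf1
#3 →J1
#4 →J1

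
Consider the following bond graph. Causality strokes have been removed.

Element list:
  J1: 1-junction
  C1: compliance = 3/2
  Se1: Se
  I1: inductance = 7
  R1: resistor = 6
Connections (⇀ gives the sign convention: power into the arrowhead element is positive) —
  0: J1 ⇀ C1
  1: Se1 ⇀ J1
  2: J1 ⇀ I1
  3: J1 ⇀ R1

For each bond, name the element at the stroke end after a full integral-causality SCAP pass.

#0 →J1
#1 →J1
#2 →I1
#3 →J1

β1 stroke at J1  (Se1 fixes effort; stroke away)
β0 stroke at J1  (C1: C, integral causality)
β2 stroke at I1  (prefer integral on I1)
β3 stroke at J1  (1-jn J1 has f-setter on 2)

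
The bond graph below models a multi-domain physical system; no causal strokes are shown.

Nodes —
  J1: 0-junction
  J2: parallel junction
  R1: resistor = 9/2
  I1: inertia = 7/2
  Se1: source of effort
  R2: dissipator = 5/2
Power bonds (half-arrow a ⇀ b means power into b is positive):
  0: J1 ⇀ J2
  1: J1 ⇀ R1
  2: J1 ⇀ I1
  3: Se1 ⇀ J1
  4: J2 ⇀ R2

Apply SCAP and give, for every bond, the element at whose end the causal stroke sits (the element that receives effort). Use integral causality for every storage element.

β0 |J2
β1 |R1
β2 |I1
β3 |J1
β4 |R2

β3 stroke at J1  (Se1 fixes effort; stroke away)
β0 stroke at J2  (J1: bond 3 brought effort, rest push out)
β1 stroke at R1  (common-e at J1 fixed by 3)
β2 stroke at I1  (J1: bond 3 brought effort, rest push out)
β4 stroke at R2  (common-e at J2 fixed by 0)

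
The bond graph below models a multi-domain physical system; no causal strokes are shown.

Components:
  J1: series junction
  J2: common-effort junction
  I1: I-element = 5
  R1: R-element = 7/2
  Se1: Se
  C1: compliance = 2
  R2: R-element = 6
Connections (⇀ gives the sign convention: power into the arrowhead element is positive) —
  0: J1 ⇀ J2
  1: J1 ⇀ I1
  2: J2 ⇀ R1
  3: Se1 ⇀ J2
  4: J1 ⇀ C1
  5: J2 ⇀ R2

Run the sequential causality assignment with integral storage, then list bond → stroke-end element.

bond 3 stroke at J2  (Se1 (Se) sets effort on bond)
bond 0 stroke at J1  (0-jn J2 has e-setter on 3)
bond 2 stroke at R1  (common-e at J2 fixed by 3)
bond 5 stroke at R2  (0-jn J2 has e-setter on 3)
bond 1 stroke at I1  (prefer integral on I1)
bond 4 stroke at J1  (J1: bond 1 brought flow, rest push out)

bond 0 stroke→J1
bond 1 stroke→I1
bond 2 stroke→R1
bond 3 stroke→J2
bond 4 stroke→J1
bond 5 stroke→R2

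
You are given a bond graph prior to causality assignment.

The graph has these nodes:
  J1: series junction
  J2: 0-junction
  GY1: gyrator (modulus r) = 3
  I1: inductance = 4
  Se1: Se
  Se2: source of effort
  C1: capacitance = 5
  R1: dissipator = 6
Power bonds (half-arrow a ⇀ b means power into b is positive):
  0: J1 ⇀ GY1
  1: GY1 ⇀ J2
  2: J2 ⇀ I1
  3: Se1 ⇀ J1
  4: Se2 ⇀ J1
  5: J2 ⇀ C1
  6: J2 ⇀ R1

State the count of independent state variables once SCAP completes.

β3 →J1  (Se1 fixes effort; stroke away)
β4 →J1  (Se2 (Se) sets effort on bond)
β0 →GY1  (J1 needs exactly one f-in)
β1 →GY1  (GY1: gyrator matches bond 0)
β2 →I1  (prefer integral on I1)
β5 →J2  (C1: C, integral causality)
β6 →R1  (J2 effort already set via bond 5)

2  (C1, I1 all integral)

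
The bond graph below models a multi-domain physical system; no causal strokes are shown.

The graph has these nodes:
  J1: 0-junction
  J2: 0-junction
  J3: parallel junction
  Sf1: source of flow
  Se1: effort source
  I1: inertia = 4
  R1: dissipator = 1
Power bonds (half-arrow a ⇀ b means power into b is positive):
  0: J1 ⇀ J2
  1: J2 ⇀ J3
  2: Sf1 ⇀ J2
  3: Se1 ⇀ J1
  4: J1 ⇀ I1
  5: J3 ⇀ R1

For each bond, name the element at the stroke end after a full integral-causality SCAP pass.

#0 stroke at J2
#1 stroke at J3
#2 stroke at Sf1
#3 stroke at J1
#4 stroke at I1
#5 stroke at R1

β2 →Sf1  (Sf1 (Sf) sets flow on bond)
β3 →J1  (Se1 (Se) sets effort on bond)
β0 →J2  (common-e at J1 fixed by 3)
β4 →I1  (0-jn J1 has e-setter on 3)
β1 →J3  (common-e at J2 fixed by 0)
β5 →R1  (J3: bond 1 brought effort, rest push out)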